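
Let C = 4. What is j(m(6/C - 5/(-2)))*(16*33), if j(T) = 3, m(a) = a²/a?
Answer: 1584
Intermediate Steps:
m(a) = a
j(m(6/C - 5/(-2)))*(16*33) = 3*(16*33) = 3*528 = 1584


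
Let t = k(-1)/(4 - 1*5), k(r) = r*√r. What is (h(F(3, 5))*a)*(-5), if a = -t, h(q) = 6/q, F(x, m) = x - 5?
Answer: -15*I ≈ -15.0*I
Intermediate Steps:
k(r) = r^(3/2)
F(x, m) = -5 + x
t = I (t = (-1)^(3/2)/(4 - 1*5) = (-I)/(4 - 5) = -I/(-1) = -I*(-1) = I ≈ 1.0*I)
a = -I ≈ -1.0*I
(h(F(3, 5))*a)*(-5) = ((6/(-5 + 3))*(-I))*(-5) = ((6/(-2))*(-I))*(-5) = ((6*(-½))*(-I))*(-5) = -(-3)*I*(-5) = (3*I)*(-5) = -15*I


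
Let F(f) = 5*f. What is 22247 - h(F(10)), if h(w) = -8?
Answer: 22255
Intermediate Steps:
22247 - h(F(10)) = 22247 - 1*(-8) = 22247 + 8 = 22255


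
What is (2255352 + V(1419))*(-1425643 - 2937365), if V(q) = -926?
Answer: -9836078673408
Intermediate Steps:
(2255352 + V(1419))*(-1425643 - 2937365) = (2255352 - 926)*(-1425643 - 2937365) = 2254426*(-4363008) = -9836078673408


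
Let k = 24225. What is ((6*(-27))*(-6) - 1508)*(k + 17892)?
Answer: -22574712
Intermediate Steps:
((6*(-27))*(-6) - 1508)*(k + 17892) = ((6*(-27))*(-6) - 1508)*(24225 + 17892) = (-162*(-6) - 1508)*42117 = (972 - 1508)*42117 = -536*42117 = -22574712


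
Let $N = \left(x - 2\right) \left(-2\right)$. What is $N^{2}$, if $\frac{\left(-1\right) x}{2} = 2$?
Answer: $144$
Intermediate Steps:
$x = -4$ ($x = \left(-2\right) 2 = -4$)
$N = 12$ ($N = \left(-4 - 2\right) \left(-2\right) = \left(-6\right) \left(-2\right) = 12$)
$N^{2} = 12^{2} = 144$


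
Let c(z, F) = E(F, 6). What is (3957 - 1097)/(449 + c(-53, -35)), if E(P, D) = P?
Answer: 1430/207 ≈ 6.9082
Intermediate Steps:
c(z, F) = F
(3957 - 1097)/(449 + c(-53, -35)) = (3957 - 1097)/(449 - 35) = 2860/414 = 2860*(1/414) = 1430/207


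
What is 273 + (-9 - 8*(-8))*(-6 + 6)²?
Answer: 273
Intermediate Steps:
273 + (-9 - 8*(-8))*(-6 + 6)² = 273 + (-9 + 64)*0² = 273 + 55*0 = 273 + 0 = 273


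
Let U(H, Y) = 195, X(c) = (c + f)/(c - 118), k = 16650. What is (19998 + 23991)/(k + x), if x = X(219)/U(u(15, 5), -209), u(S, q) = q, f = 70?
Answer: 866363355/327922039 ≈ 2.6420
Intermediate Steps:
X(c) = (70 + c)/(-118 + c) (X(c) = (c + 70)/(c - 118) = (70 + c)/(-118 + c))
x = 289/19695 (x = ((70 + 219)/(-118 + 219))/195 = (289/101)*(1/195) = 289/19695 ≈ 0.014674)
(19998 + 23991)/(k + x) = (19998 + 23991)/(16650 + 289/19695) = 43989/(327922039/19695) = 43989*(19695/327922039) = 866363355/327922039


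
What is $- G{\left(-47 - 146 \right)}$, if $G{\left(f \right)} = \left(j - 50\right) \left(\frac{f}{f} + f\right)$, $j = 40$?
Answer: $-1920$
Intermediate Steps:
$G{\left(f \right)} = -10 - 10 f$ ($G{\left(f \right)} = \left(40 - 50\right) \left(\frac{f}{f} + f\right) = - 10 \left(1 + f\right) = -10 - 10 f$)
$- G{\left(-47 - 146 \right)} = - (-10 - 10 \left(-47 - 146\right)) = - (-10 - -1930) = - (-10 + 1930) = \left(-1\right) 1920 = -1920$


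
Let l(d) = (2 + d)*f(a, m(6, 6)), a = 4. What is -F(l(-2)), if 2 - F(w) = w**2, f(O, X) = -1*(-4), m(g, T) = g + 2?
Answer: -2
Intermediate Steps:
m(g, T) = 2 + g
f(O, X) = 4
l(d) = 8 + 4*d (l(d) = (2 + d)*4 = 8 + 4*d)
F(w) = 2 - w**2
-F(l(-2)) = -(2 - (8 + 4*(-2))**2) = -(2 - (8 - 8)**2) = -(2 - 1*0**2) = -(2 - 1*0) = -(2 + 0) = -1*2 = -2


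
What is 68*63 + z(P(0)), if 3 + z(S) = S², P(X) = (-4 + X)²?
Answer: 4537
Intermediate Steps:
z(S) = -3 + S²
68*63 + z(P(0)) = 68*63 + (-3 + ((-4 + 0)²)²) = 4284 + (-3 + ((-4)²)²) = 4284 + (-3 + 16²) = 4284 + (-3 + 256) = 4284 + 253 = 4537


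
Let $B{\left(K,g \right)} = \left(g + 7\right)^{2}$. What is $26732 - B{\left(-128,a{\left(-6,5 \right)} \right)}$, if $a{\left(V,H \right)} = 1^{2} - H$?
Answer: $26723$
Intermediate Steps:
$a{\left(V,H \right)} = 1 - H$
$B{\left(K,g \right)} = \left(7 + g\right)^{2}$
$26732 - B{\left(-128,a{\left(-6,5 \right)} \right)} = 26732 - \left(7 + \left(1 - 5\right)\right)^{2} = 26732 - \left(7 - 4\right)^{2} = 26732 - 3^{2} = 26732 - 9 = 26723$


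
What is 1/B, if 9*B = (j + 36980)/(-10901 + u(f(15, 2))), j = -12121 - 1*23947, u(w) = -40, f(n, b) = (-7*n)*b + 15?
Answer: -32823/304 ≈ -107.97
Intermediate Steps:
f(n, b) = 15 - 7*b*n (f(n, b) = -7*b*n + 15 = 15 - 7*b*n)
j = -36068 (j = -12121 - 23947 = -36068)
B = -304/32823 (B = ((-36068 + 36980)/(-10901 - 40))/9 = (912/(-10941))/9 = (912*(-1/10941))/9 = (⅑)*(-304/3647) = -304/32823 ≈ -0.0092618)
1/B = 1/(-304/32823) = -32823/304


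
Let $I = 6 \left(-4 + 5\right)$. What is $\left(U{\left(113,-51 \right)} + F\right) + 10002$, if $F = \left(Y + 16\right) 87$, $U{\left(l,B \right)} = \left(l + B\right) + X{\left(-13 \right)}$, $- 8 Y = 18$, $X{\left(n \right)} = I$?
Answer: $\frac{45065}{4} \approx 11266.0$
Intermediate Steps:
$I = 6$ ($I = 6 \cdot 1 = 6$)
$X{\left(n \right)} = 6$
$Y = - \frac{9}{4}$ ($Y = \left(- \frac{1}{8}\right) 18 = - \frac{9}{4} \approx -2.25$)
$U{\left(l,B \right)} = 6 + B + l$ ($U{\left(l,B \right)} = \left(l + B\right) + 6 = \left(B + l\right) + 6 = 6 + B + l$)
$F = \frac{4785}{4}$ ($F = \left(- \frac{9}{4} + 16\right) 87 = \frac{55}{4} \cdot 87 = \frac{4785}{4} \approx 1196.3$)
$\left(U{\left(113,-51 \right)} + F\right) + 10002 = \left(\left(6 - 51 + 113\right) + \frac{4785}{4}\right) + 10002 = \left(68 + \frac{4785}{4}\right) + 10002 = \frac{5057}{4} + 10002 = \frac{45065}{4}$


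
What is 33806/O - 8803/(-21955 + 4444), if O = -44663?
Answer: -198808477/782093793 ≈ -0.25420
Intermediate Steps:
33806/O - 8803/(-21955 + 4444) = 33806/(-44663) - 8803/(-21955 + 4444) = 33806*(-1/44663) - 8803/(-17511) = -33806/44663 - 8803*(-1/17511) = -33806/44663 + 8803/17511 = -198808477/782093793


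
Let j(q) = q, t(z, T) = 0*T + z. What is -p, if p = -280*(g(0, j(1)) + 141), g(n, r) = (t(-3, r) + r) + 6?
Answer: 40600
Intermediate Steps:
t(z, T) = z (t(z, T) = 0 + z = z)
g(n, r) = 3 + r (g(n, r) = (-3 + r) + 6 = 3 + r)
p = -40600 (p = -280*((3 + 1) + 141) = -280*(4 + 141) = -280*145 = -40600)
-p = -1*(-40600) = 40600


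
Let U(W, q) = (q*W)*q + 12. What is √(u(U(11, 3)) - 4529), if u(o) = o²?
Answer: 4*√487 ≈ 88.272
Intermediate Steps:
U(W, q) = 12 + W*q² (U(W, q) = (W*q)*q + 12 = W*q² + 12 = 12 + W*q²)
√(u(U(11, 3)) - 4529) = √((12 + 11*3²)² - 4529) = √((12 + 11*9)² - 4529) = √((12 + 99)² - 4529) = √(111² - 4529) = √(12321 - 4529) = √7792 = 4*√487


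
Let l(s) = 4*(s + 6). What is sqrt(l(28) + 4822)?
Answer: sqrt(4958) ≈ 70.413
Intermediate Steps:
l(s) = 24 + 4*s (l(s) = 4*(6 + s) = 24 + 4*s)
sqrt(l(28) + 4822) = sqrt((24 + 4*28) + 4822) = sqrt((24 + 112) + 4822) = sqrt(136 + 4822) = sqrt(4958)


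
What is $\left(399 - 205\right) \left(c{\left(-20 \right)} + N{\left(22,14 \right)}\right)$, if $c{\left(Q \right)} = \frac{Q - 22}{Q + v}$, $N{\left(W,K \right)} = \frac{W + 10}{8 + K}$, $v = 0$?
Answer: $\frac{37927}{55} \approx 689.58$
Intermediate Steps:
$N{\left(W,K \right)} = \frac{10 + W}{8 + K}$
$c{\left(Q \right)} = \frac{-22 + Q}{Q}$ ($c{\left(Q \right)} = \frac{Q - 22}{Q + 0} = \frac{-22 + Q}{Q}$)
$\left(399 - 205\right) \left(c{\left(-20 \right)} + N{\left(22,14 \right)}\right) = \left(399 - 205\right) \left(\frac{-22 - 20}{-20} + \frac{10 + 22}{8 + 14}\right) = 194 \left(\left(- \frac{1}{20}\right) \left(-42\right) + \frac{1}{22} \cdot 32\right) = 194 \left(\frac{21}{10} + \frac{1}{22} \cdot 32\right) = 194 \left(\frac{21}{10} + \frac{16}{11}\right) = 194 \cdot \frac{391}{110} = \frac{37927}{55}$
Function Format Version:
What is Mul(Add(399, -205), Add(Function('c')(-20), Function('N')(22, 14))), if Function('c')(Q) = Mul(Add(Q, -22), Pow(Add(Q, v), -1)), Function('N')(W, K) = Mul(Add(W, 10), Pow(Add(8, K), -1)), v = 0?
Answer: Rational(37927, 55) ≈ 689.58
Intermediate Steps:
Function('N')(W, K) = Mul(Pow(Add(8, K), -1), Add(10, W)) (Function('N')(W, K) = Mul(Add(10, W), Pow(Add(8, K), -1)) = Mul(Pow(Add(8, K), -1), Add(10, W)))
Function('c')(Q) = Mul(Pow(Q, -1), Add(-22, Q)) (Function('c')(Q) = Mul(Add(Q, -22), Pow(Add(Q, 0), -1)) = Mul(Add(-22, Q), Pow(Q, -1)) = Mul(Pow(Q, -1), Add(-22, Q)))
Mul(Add(399, -205), Add(Function('c')(-20), Function('N')(22, 14))) = Mul(Add(399, -205), Add(Mul(Pow(-20, -1), Add(-22, -20)), Mul(Pow(Add(8, 14), -1), Add(10, 22)))) = Mul(194, Add(Mul(Rational(-1, 20), -42), Mul(Pow(22, -1), 32))) = Mul(194, Add(Rational(21, 10), Mul(Rational(1, 22), 32))) = Mul(194, Add(Rational(21, 10), Rational(16, 11))) = Mul(194, Rational(391, 110)) = Rational(37927, 55)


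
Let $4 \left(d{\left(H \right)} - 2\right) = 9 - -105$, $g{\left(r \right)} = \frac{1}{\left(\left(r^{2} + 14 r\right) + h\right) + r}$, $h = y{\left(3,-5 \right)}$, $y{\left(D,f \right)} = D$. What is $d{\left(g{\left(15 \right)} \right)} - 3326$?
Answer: $- \frac{6591}{2} \approx -3295.5$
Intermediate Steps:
$h = 3$
$g{\left(r \right)} = \frac{1}{3 + r^{2} + 15 r}$ ($g{\left(r \right)} = \frac{1}{\left(\left(r^{2} + 14 r\right) + 3\right) + r} = \frac{1}{\left(3 + r^{2} + 14 r\right) + r} = \frac{1}{3 + r^{2} + 15 r}$)
$d{\left(H \right)} = \frac{61}{2}$ ($d{\left(H \right)} = 2 + \frac{9 - -105}{4} = 2 + \frac{9 + 105}{4} = 2 + \frac{1}{4} \cdot 114 = 2 + \frac{57}{2} = \frac{61}{2}$)
$d{\left(g{\left(15 \right)} \right)} - 3326 = \frac{61}{2} - 3326 = - \frac{6591}{2}$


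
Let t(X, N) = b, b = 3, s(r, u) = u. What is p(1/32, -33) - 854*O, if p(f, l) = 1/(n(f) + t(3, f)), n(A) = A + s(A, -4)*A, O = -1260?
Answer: 100071752/93 ≈ 1.0760e+6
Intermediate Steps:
t(X, N) = 3
n(A) = -3*A (n(A) = A - 4*A = -3*A)
p(f, l) = 1/(3 - 3*f) (p(f, l) = 1/(-3*f + 3) = 1/(3 - 3*f))
p(1/32, -33) - 854*O = 1/(3*(1 - 1/32)) - 854*(-1260) = 1/(3*(1 - 1*1/32)) + 1076040 = 1/(3*(1 - 1/32)) + 1076040 = 1/(3*(31/32)) + 1076040 = (⅓)*(32/31) + 1076040 = 32/93 + 1076040 = 100071752/93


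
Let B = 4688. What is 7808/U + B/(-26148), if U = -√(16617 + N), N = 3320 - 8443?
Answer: -1172/6537 - 3904*√11494/5747 ≈ -73.008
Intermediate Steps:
N = -5123
U = -√11494 (U = -√(16617 - 5123) = -√11494 ≈ -107.21)
7808/U + B/(-26148) = 7808/((-√11494)) + 4688/(-26148) = 7808*(-√11494/11494) + 4688*(-1/26148) = -3904*√11494/5747 - 1172/6537 = -1172/6537 - 3904*√11494/5747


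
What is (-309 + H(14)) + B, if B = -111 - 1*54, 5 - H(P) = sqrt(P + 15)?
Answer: -469 - sqrt(29) ≈ -474.39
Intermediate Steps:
H(P) = 5 - sqrt(15 + P) (H(P) = 5 - sqrt(P + 15) = 5 - sqrt(15 + P))
B = -165 (B = -111 - 54 = -165)
(-309 + H(14)) + B = (-309 + (5 - sqrt(15 + 14))) - 165 = (-309 + (5 - sqrt(29))) - 165 = (-304 - sqrt(29)) - 165 = -469 - sqrt(29)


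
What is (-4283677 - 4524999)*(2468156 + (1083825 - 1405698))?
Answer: -18905911551308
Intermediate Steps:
(-4283677 - 4524999)*(2468156 + (1083825 - 1405698)) = -8808676*(2468156 - 321873) = -8808676*2146283 = -18905911551308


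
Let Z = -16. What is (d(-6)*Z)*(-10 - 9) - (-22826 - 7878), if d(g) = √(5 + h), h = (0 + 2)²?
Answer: 31616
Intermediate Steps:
h = 4 (h = 2² = 4)
d(g) = 3 (d(g) = √(5 + 4) = √9 = 3)
(d(-6)*Z)*(-10 - 9) - (-22826 - 7878) = (3*(-16))*(-10 - 9) - (-22826 - 7878) = -48*(-19) - 1*(-30704) = 912 + 30704 = 31616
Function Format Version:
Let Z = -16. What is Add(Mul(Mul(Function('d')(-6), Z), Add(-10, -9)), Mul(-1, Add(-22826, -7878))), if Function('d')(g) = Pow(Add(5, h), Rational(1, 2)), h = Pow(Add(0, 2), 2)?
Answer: 31616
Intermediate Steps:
h = 4 (h = Pow(2, 2) = 4)
Function('d')(g) = 3 (Function('d')(g) = Pow(Add(5, 4), Rational(1, 2)) = Pow(9, Rational(1, 2)) = 3)
Add(Mul(Mul(Function('d')(-6), Z), Add(-10, -9)), Mul(-1, Add(-22826, -7878))) = Add(Mul(Mul(3, -16), Add(-10, -9)), Mul(-1, Add(-22826, -7878))) = Add(Mul(-48, -19), Mul(-1, -30704)) = Add(912, 30704) = 31616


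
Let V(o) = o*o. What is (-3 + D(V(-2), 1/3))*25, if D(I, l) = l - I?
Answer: -500/3 ≈ -166.67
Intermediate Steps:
V(o) = o²
(-3 + D(V(-2), 1/3))*25 = (-3 + (1/3 - 1*(-2)²))*25 = (-3 + (⅓ - 1*4))*25 = (-3 + (⅓ - 4))*25 = (-3 - 11/3)*25 = -20/3*25 = -500/3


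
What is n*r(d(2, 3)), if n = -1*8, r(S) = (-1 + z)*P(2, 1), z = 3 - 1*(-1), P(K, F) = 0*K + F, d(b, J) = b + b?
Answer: -24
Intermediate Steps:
d(b, J) = 2*b
P(K, F) = F (P(K, F) = 0 + F = F)
z = 4 (z = 3 + 1 = 4)
r(S) = 3 (r(S) = (-1 + 4)*1 = 3*1 = 3)
n = -8
n*r(d(2, 3)) = -8*3 = -24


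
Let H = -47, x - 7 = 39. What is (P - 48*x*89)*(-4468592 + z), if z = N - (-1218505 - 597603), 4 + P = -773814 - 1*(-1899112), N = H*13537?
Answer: -3054506725386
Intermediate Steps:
x = 46 (x = 7 + 39 = 46)
N = -636239 (N = -47*13537 = -636239)
P = 1125294 (P = -4 + (-773814 - 1*(-1899112)) = -4 + (-773814 + 1899112) = -4 + 1125298 = 1125294)
z = 1179869 (z = -636239 - (-1218505 - 597603) = -636239 - 1*(-1816108) = -636239 + 1816108 = 1179869)
(P - 48*x*89)*(-4468592 + z) = (1125294 - 48*46*89)*(-4468592 + 1179869) = (1125294 - 2208*89)*(-3288723) = (1125294 - 196512)*(-3288723) = 928782*(-3288723) = -3054506725386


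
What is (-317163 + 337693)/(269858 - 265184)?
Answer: 10265/2337 ≈ 4.3924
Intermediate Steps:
(-317163 + 337693)/(269858 - 265184) = 20530/4674 = 20530*(1/4674) = 10265/2337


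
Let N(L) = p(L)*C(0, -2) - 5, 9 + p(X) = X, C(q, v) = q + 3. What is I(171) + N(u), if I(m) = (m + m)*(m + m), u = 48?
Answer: 117076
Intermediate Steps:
C(q, v) = 3 + q
p(X) = -9 + X
I(m) = 4*m² (I(m) = (2*m)*(2*m) = 4*m²)
N(L) = -32 + 3*L (N(L) = (-9 + L)*(3 + 0) - 5 = (-9 + L)*3 - 5 = (-27 + 3*L) - 5 = -32 + 3*L)
I(171) + N(u) = 4*171² + (-32 + 3*48) = 4*29241 + (-32 + 144) = 116964 + 112 = 117076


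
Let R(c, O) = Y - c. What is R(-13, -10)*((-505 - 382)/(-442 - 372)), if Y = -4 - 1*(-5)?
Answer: 6209/407 ≈ 15.256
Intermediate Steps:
Y = 1 (Y = -4 + 5 = 1)
R(c, O) = 1 - c
R(-13, -10)*((-505 - 382)/(-442 - 372)) = (1 - 1*(-13))*((-505 - 382)/(-442 - 372)) = (1 + 13)*(-887/(-814)) = 14*(-887*(-1/814)) = 14*(887/814) = 6209/407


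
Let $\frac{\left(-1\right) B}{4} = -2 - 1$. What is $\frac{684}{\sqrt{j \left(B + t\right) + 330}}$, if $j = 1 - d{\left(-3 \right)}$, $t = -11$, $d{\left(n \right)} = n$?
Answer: $\frac{342 \sqrt{334}}{167} \approx 37.427$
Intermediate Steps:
$B = 12$ ($B = - 4 \left(-2 - 1\right) = \left(-4\right) \left(-3\right) = 12$)
$j = 4$ ($j = 1 - -3 = 1 + 3 = 4$)
$\frac{684}{\sqrt{j \left(B + t\right) + 330}} = \frac{684}{\sqrt{4 \left(12 - 11\right) + 330}} = \frac{684}{\sqrt{4 \cdot 1 + 330}} = \frac{684}{\sqrt{4 + 330}} = \frac{684}{\sqrt{334}} = 684 \frac{\sqrt{334}}{334} = \frac{342 \sqrt{334}}{167}$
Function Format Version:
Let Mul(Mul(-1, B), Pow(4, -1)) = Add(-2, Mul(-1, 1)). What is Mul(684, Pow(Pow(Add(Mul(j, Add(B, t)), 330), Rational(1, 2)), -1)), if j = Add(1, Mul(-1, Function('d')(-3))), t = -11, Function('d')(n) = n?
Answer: Mul(Rational(342, 167), Pow(334, Rational(1, 2))) ≈ 37.427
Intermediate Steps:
B = 12 (B = Mul(-4, Add(-2, Mul(-1, 1))) = Mul(-4, Add(-2, -1)) = Mul(-4, -3) = 12)
j = 4 (j = Add(1, Mul(-1, -3)) = Add(1, 3) = 4)
Mul(684, Pow(Pow(Add(Mul(j, Add(B, t)), 330), Rational(1, 2)), -1)) = Mul(684, Pow(Pow(Add(Mul(4, Add(12, -11)), 330), Rational(1, 2)), -1)) = Mul(684, Pow(Pow(Add(Mul(4, 1), 330), Rational(1, 2)), -1)) = Mul(684, Pow(Pow(Add(4, 330), Rational(1, 2)), -1)) = Mul(684, Pow(Pow(334, Rational(1, 2)), -1)) = Mul(684, Mul(Rational(1, 334), Pow(334, Rational(1, 2)))) = Mul(Rational(342, 167), Pow(334, Rational(1, 2)))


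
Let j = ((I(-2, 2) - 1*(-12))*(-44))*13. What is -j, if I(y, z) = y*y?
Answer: 9152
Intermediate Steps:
I(y, z) = y²
j = -9152 (j = (((-2)² - 1*(-12))*(-44))*13 = ((4 + 12)*(-44))*13 = (16*(-44))*13 = -704*13 = -9152)
-j = -1*(-9152) = 9152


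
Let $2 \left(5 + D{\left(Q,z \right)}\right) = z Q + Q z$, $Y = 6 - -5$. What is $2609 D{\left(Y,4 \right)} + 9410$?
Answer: $111161$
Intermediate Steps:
$Y = 11$ ($Y = 6 + 5 = 11$)
$D{\left(Q,z \right)} = -5 + Q z$ ($D{\left(Q,z \right)} = -5 + \frac{z Q + Q z}{2} = -5 + \frac{Q z + Q z}{2} = -5 + \frac{2 Q z}{2} = -5 + Q z$)
$2609 D{\left(Y,4 \right)} + 9410 = 2609 \left(-5 + 11 \cdot 4\right) + 9410 = 2609 \left(-5 + 44\right) + 9410 = 2609 \cdot 39 + 9410 = 101751 + 9410 = 111161$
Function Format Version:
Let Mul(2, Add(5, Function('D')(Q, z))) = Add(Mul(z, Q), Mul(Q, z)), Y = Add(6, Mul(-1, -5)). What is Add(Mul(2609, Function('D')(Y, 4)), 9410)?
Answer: 111161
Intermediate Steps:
Y = 11 (Y = Add(6, 5) = 11)
Function('D')(Q, z) = Add(-5, Mul(Q, z)) (Function('D')(Q, z) = Add(-5, Mul(Rational(1, 2), Add(Mul(z, Q), Mul(Q, z)))) = Add(-5, Mul(Rational(1, 2), Add(Mul(Q, z), Mul(Q, z)))) = Add(-5, Mul(Rational(1, 2), Mul(2, Q, z))) = Add(-5, Mul(Q, z)))
Add(Mul(2609, Function('D')(Y, 4)), 9410) = Add(Mul(2609, Add(-5, Mul(11, 4))), 9410) = Add(Mul(2609, Add(-5, 44)), 9410) = Add(Mul(2609, 39), 9410) = Add(101751, 9410) = 111161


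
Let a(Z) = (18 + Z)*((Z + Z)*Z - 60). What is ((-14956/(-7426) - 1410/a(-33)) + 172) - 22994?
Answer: -89729539361/3932067 ≈ -22820.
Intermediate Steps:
a(Z) = (-60 + 2*Z**2)*(18 + Z) (a(Z) = (18 + Z)*((2*Z)*Z - 60) = (18 + Z)*(2*Z**2 - 60) = (18 + Z)*(-60 + 2*Z**2) = (-60 + 2*Z**2)*(18 + Z))
((-14956/(-7426) - 1410/a(-33)) + 172) - 22994 = ((-14956/(-7426) - 1410/(-1080 - 60*(-33) + 2*(-33)**3 + 36*(-33)**2)) + 172) - 22994 = ((-14956*(-1/7426) - 1410/(-1080 + 1980 + 2*(-35937) + 36*1089)) + 172) - 22994 = ((7478/3713 - 1410/(-1080 + 1980 - 71874 + 39204)) + 172) - 22994 = ((7478/3713 - 1410/(-31770)) + 172) - 22994 = ((7478/3713 - 1410*(-1/31770)) + 172) - 22994 = ((7478/3713 + 47/1059) + 172) - 22994 = (8093713/3932067 + 172) - 22994 = 684409237/3932067 - 22994 = -89729539361/3932067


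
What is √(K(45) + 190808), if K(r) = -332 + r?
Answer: 3*√21169 ≈ 436.49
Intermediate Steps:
√(K(45) + 190808) = √((-332 + 45) + 190808) = √(-287 + 190808) = √190521 = 3*√21169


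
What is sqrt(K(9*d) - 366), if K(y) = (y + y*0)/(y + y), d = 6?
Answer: I*sqrt(1462)/2 ≈ 19.118*I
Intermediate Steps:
K(y) = 1/2 (K(y) = (y + 0)/((2*y)) = y*(1/(2*y)) = 1/2)
sqrt(K(9*d) - 366) = sqrt(1/2 - 366) = sqrt(-731/2) = I*sqrt(1462)/2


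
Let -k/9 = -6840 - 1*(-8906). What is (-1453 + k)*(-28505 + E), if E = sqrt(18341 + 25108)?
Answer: 571439735 - 20047*sqrt(43449) ≈ 5.6726e+8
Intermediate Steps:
k = -18594 (k = -9*(-6840 - 1*(-8906)) = -9*(-6840 + 8906) = -9*2066 = -18594)
E = sqrt(43449) ≈ 208.44
(-1453 + k)*(-28505 + E) = (-1453 - 18594)*(-28505 + sqrt(43449)) = -20047*(-28505 + sqrt(43449)) = 571439735 - 20047*sqrt(43449)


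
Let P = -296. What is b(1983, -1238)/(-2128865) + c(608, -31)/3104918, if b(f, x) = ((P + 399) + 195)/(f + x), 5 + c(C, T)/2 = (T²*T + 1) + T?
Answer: -317480742368/16524878145175 ≈ -0.019212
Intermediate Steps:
c(C, T) = -8 + 2*T + 2*T³ (c(C, T) = -10 + 2*((T²*T + 1) + T) = -10 + 2*((T³ + 1) + T) = -10 + 2*((1 + T³) + T) = -10 + 2*(1 + T + T³) = -10 + (2 + 2*T + 2*T³) = -8 + 2*T + 2*T³)
b(f, x) = 298/(f + x) (b(f, x) = ((-296 + 399) + 195)/(f + x) = (103 + 195)/(f + x) = 298/(f + x))
b(1983, -1238)/(-2128865) + c(608, -31)/3104918 = (298/(1983 - 1238))/(-2128865) + (-8 + 2*(-31) + 2*(-31)³)/3104918 = (298/745)*(-1/2128865) + (-8 - 62 + 2*(-29791))*(1/3104918) = (298*(1/745))*(-1/2128865) + (-8 - 62 - 59582)*(1/3104918) = (⅖)*(-1/2128865) - 59652*1/3104918 = -2/10644325 - 29826/1552459 = -317480742368/16524878145175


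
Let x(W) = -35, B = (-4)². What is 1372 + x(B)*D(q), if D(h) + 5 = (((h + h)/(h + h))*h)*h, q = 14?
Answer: -5313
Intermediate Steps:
B = 16
D(h) = -5 + h² (D(h) = -5 + (((h + h)/(h + h))*h)*h = -5 + (((2*h)/((2*h)))*h)*h = -5 + (((2*h)*(1/(2*h)))*h)*h = -5 + (1*h)*h = -5 + h*h = -5 + h²)
1372 + x(B)*D(q) = 1372 - 35*(-5 + 14²) = 1372 - 35*(-5 + 196) = 1372 - 35*191 = 1372 - 6685 = -5313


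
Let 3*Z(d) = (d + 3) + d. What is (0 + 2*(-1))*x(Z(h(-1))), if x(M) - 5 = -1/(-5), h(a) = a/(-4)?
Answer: -52/5 ≈ -10.400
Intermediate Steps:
h(a) = -a/4 (h(a) = a*(-¼) = -a/4)
Z(d) = 1 + 2*d/3 (Z(d) = ((d + 3) + d)/3 = ((3 + d) + d)/3 = (3 + 2*d)/3 = 1 + 2*d/3)
x(M) = 26/5 (x(M) = 5 - 1/(-5) = 5 - 1*(-⅕) = 5 + ⅕ = 26/5)
(0 + 2*(-1))*x(Z(h(-1))) = (0 + 2*(-1))*(26/5) = (0 - 2)*(26/5) = -2*26/5 = -52/5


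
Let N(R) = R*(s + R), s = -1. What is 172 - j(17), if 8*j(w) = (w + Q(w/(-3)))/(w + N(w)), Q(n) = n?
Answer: 35087/204 ≈ 172.00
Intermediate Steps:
N(R) = R*(-1 + R)
j(w) = w/(12*(w + w*(-1 + w))) (j(w) = ((w + w/(-3))/(w + w*(-1 + w)))/8 = ((w + w*(-1/3))/(w + w*(-1 + w)))/8 = ((w - w/3)/(w + w*(-1 + w)))/8 = ((2*w/3)/(w + w*(-1 + w)))/8 = (2*w/(3*(w + w*(-1 + w))))/8 = w/(12*(w + w*(-1 + w))))
172 - j(17) = 172 - 1/(12*17) = 172 - 1*1/204 = 172 - 1/204 = 35087/204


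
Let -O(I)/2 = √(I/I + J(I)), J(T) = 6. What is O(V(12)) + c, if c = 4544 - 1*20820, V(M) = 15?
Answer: -16276 - 2*√7 ≈ -16281.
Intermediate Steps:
O(I) = -2*√7 (O(I) = -2*√(I/I + 6) = -2*√(1 + 6) = -2*√7)
c = -16276 (c = 4544 - 20820 = -16276)
O(V(12)) + c = -2*√7 - 16276 = -16276 - 2*√7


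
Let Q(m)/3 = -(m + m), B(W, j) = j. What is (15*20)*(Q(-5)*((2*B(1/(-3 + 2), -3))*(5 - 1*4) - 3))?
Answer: -81000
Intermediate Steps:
Q(m) = -6*m (Q(m) = 3*(-(m + m)) = 3*(-2*m) = -6*m)
(15*20)*(Q(-5)*((2*B(1/(-3 + 2), -3))*(5 - 1*4) - 3)) = (15*20)*((-6*(-5))*((2*(-3))*(5 - 1*4) - 3)) = 300*(30*(-6*(5 - 4) - 3)) = 300*(30*(-6*1 - 3)) = 300*(30*(-6 - 3)) = 300*(30*(-9)) = 300*(-270) = -81000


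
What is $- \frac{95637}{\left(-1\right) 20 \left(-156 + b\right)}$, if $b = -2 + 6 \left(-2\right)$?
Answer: $- \frac{95637}{3400} \approx -28.129$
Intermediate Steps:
$b = -14$ ($b = -2 - 12 = -14$)
$- \frac{95637}{\left(-1\right) 20 \left(-156 + b\right)} = - \frac{95637}{\left(-1\right) 20 \left(-156 - 14\right)} = - \frac{95637}{\left(-20\right) \left(-170\right)} = - \frac{95637}{3400}$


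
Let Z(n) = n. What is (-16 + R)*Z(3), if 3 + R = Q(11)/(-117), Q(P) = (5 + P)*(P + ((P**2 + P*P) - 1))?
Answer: -2085/13 ≈ -160.38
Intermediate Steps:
Q(P) = (5 + P)*(-1 + P + 2*P**2) (Q(P) = (5 + P)*(P + ((P**2 + P**2) - 1)) = (5 + P)*(P + (2*P**2 - 1)) = (5 + P)*(P + (-1 + 2*P**2)) = (5 + P)*(-1 + P + 2*P**2))
R = -487/13 (R = -3 + (-5 + 2*11**3 + 4*11 + 11*11**2)/(-117) = -3 + (-5 + 2*1331 + 44 + 11*121)*(-1/117) = -3 + (-5 + 2662 + 44 + 1331)*(-1/117) = -3 + 4032*(-1/117) = -3 - 448/13 = -487/13 ≈ -37.462)
(-16 + R)*Z(3) = (-16 - 487/13)*3 = -695/13*3 = -2085/13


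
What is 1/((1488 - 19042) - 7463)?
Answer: -1/25017 ≈ -3.9973e-5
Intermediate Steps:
1/((1488 - 19042) - 7463) = 1/(-17554 - 7463) = 1/(-25017) = -1/25017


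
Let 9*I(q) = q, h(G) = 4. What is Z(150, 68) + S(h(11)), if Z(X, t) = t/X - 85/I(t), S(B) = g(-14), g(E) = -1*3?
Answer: -4139/300 ≈ -13.797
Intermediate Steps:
g(E) = -3
S(B) = -3
I(q) = q/9
Z(X, t) = -765/t + t/X (Z(X, t) = t/X - 85*9/t = t/X - 765/t = -765/t + t/X)
Z(150, 68) + S(h(11)) = (-765/68 + 68/150) - 3 = (-765*1/68 + 68*(1/150)) - 3 = (-45/4 + 34/75) - 3 = -3239/300 - 3 = -4139/300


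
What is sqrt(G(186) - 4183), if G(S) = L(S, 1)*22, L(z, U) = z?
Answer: I*sqrt(91) ≈ 9.5394*I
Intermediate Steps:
G(S) = 22*S (G(S) = S*22 = 22*S)
sqrt(G(186) - 4183) = sqrt(22*186 - 4183) = sqrt(4092 - 4183) = sqrt(-91) = I*sqrt(91)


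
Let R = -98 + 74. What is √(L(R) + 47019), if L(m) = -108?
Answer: √46911 ≈ 216.59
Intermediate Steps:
R = -24
√(L(R) + 47019) = √(-108 + 47019) = √46911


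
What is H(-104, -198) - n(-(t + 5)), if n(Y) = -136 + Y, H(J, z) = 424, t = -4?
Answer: 561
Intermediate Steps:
H(-104, -198) - n(-(t + 5)) = 424 - (-136 - (-4 + 5)) = 424 - (-136 - 1*1) = 424 - (-136 - 1) = 424 - 1*(-137) = 424 + 137 = 561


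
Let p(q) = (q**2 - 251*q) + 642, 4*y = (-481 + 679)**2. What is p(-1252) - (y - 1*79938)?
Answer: 1952535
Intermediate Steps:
y = 9801 (y = (-481 + 679)**2/4 = (1/4)*198**2 = (1/4)*39204 = 9801)
p(q) = 642 + q**2 - 251*q
p(-1252) - (y - 1*79938) = (642 + (-1252)**2 - 251*(-1252)) - (9801 - 1*79938) = (642 + 1567504 + 314252) - (9801 - 79938) = 1882398 - 1*(-70137) = 1882398 + 70137 = 1952535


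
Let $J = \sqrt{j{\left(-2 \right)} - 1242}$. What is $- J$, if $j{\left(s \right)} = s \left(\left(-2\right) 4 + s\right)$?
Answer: $- i \sqrt{1222} \approx - 34.957 i$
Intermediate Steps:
$j{\left(s \right)} = s \left(-8 + s\right)$
$J = i \sqrt{1222}$ ($J = \sqrt{- 2 \left(-8 - 2\right) - 1242} = \sqrt{\left(-2\right) \left(-10\right) - 1242} = \sqrt{20 - 1242} = \sqrt{-1222} = i \sqrt{1222} \approx 34.957 i$)
$- J = - i \sqrt{1222}$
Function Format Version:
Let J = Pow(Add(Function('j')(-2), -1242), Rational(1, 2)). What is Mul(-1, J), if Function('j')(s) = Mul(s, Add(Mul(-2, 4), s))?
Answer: Mul(-1, I, Pow(1222, Rational(1, 2))) ≈ Mul(-34.957, I)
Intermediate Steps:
Function('j')(s) = Mul(s, Add(-8, s))
J = Mul(I, Pow(1222, Rational(1, 2))) (J = Pow(Add(Mul(-2, Add(-8, -2)), -1242), Rational(1, 2)) = Pow(Add(Mul(-2, -10), -1242), Rational(1, 2)) = Pow(Add(20, -1242), Rational(1, 2)) = Pow(-1222, Rational(1, 2)) = Mul(I, Pow(1222, Rational(1, 2))) ≈ Mul(34.957, I))
Mul(-1, J) = Mul(-1, Mul(I, Pow(1222, Rational(1, 2)))) = Mul(-1, I, Pow(1222, Rational(1, 2)))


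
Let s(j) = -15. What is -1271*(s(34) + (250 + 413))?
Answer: -823608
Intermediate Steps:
-1271*(s(34) + (250 + 413)) = -1271*(-15 + (250 + 413)) = -1271*(-15 + 663) = -1271*648 = -823608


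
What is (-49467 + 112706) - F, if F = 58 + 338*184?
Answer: 989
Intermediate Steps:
F = 62250 (F = 58 + 62192 = 62250)
(-49467 + 112706) - F = (-49467 + 112706) - 1*62250 = 63239 - 62250 = 989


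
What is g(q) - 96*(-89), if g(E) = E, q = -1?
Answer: 8543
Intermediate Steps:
g(q) - 96*(-89) = -1 - 96*(-89) = -1 + 8544 = 8543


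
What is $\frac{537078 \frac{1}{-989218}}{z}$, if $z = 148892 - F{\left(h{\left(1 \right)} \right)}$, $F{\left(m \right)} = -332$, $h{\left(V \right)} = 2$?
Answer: $- \frac{268539}{73807533416} \approx -3.6384 \cdot 10^{-6}$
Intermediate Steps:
$z = 149224$ ($z = 148892 - -332 = 148892 + 332 = 149224$)
$\frac{537078 \frac{1}{-989218}}{z} = \frac{537078 \frac{1}{-989218}}{149224} = 537078 \left(- \frac{1}{989218}\right) \frac{1}{149224} = \left(- \frac{268539}{494609}\right) \frac{1}{149224} = - \frac{268539}{73807533416}$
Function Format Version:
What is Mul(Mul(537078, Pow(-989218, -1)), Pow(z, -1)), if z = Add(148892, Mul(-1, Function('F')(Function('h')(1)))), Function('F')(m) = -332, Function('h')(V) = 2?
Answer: Rational(-268539, 73807533416) ≈ -3.6384e-6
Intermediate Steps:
z = 149224 (z = Add(148892, Mul(-1, -332)) = Add(148892, 332) = 149224)
Mul(Mul(537078, Pow(-989218, -1)), Pow(z, -1)) = Mul(Mul(537078, Pow(-989218, -1)), Pow(149224, -1)) = Mul(Mul(537078, Rational(-1, 989218)), Rational(1, 149224)) = Mul(Rational(-268539, 494609), Rational(1, 149224)) = Rational(-268539, 73807533416)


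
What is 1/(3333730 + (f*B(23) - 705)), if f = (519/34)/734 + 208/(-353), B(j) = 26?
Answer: 4404734/14681023441017 ≈ 3.0003e-7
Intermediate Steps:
f = -5007641/8809468 (f = (519*(1/34))*(1/734) + 208*(-1/353) = (519/34)*(1/734) - 208/353 = 519/24956 - 208/353 = -5007641/8809468 ≈ -0.56844)
1/(3333730 + (f*B(23) - 705)) = 1/(3333730 + (-5007641/8809468*26 - 705)) = 1/(3333730 + (-65099333/4404734 - 705)) = 1/(3333730 - 3170436803/4404734) = 1/(14681023441017/4404734) = 4404734/14681023441017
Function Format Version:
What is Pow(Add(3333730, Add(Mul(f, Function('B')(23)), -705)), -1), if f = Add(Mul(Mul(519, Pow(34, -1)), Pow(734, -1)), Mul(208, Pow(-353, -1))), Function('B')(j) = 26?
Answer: Rational(4404734, 14681023441017) ≈ 3.0003e-7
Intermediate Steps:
f = Rational(-5007641, 8809468) (f = Add(Mul(Mul(519, Rational(1, 34)), Rational(1, 734)), Mul(208, Rational(-1, 353))) = Add(Mul(Rational(519, 34), Rational(1, 734)), Rational(-208, 353)) = Add(Rational(519, 24956), Rational(-208, 353)) = Rational(-5007641, 8809468) ≈ -0.56844)
Pow(Add(3333730, Add(Mul(f, Function('B')(23)), -705)), -1) = Pow(Add(3333730, Add(Mul(Rational(-5007641, 8809468), 26), -705)), -1) = Pow(Add(3333730, Add(Rational(-65099333, 4404734), -705)), -1) = Pow(Add(3333730, Rational(-3170436803, 4404734)), -1) = Pow(Rational(14681023441017, 4404734), -1) = Rational(4404734, 14681023441017)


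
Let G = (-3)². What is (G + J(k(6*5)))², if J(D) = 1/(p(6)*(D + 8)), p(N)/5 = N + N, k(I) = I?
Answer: 421111441/5198400 ≈ 81.008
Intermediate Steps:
p(N) = 10*N (p(N) = 5*(N + N) = 5*(2*N) = 10*N)
G = 9
J(D) = 1/(480 + 60*D) (J(D) = 1/((10*6)*(D + 8)) = 1/(60*(8 + D)) = 1/(480 + 60*D))
(G + J(k(6*5)))² = (9 + 1/(60*(8 + 6*5)))² = (9 + 1/(60*(8 + 30)))² = (9 + (1/60)/38)² = (9 + (1/60)*(1/38))² = (9 + 1/2280)² = (20521/2280)² = 421111441/5198400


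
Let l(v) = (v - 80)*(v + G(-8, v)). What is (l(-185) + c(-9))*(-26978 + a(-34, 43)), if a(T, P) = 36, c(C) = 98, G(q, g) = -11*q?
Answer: -695184426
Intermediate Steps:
l(v) = (-80 + v)*(88 + v) (l(v) = (v - 80)*(v - 11*(-8)) = (-80 + v)*(v + 88) = (-80 + v)*(88 + v))
(l(-185) + c(-9))*(-26978 + a(-34, 43)) = ((-7040 + (-185)² + 8*(-185)) + 98)*(-26978 + 36) = ((-7040 + 34225 - 1480) + 98)*(-26942) = (25705 + 98)*(-26942) = 25803*(-26942) = -695184426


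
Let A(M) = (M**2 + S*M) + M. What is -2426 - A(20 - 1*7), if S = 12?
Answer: -2764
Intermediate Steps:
A(M) = M**2 + 13*M (A(M) = (M**2 + 12*M) + M = M**2 + 13*M)
-2426 - A(20 - 1*7) = -2426 - (20 - 1*7)*(13 + (20 - 1*7)) = -2426 - (20 - 7)*(13 + (20 - 7)) = -2426 - 13*(13 + 13) = -2426 - 13*26 = -2426 - 1*338 = -2426 - 338 = -2764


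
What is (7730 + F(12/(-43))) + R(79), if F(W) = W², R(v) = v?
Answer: 14438985/1849 ≈ 7809.1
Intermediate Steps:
(7730 + F(12/(-43))) + R(79) = (7730 + (12/(-43))²) + 79 = (7730 + (12*(-1/43))²) + 79 = (7730 + (-12/43)²) + 79 = (7730 + 144/1849) + 79 = 14292914/1849 + 79 = 14438985/1849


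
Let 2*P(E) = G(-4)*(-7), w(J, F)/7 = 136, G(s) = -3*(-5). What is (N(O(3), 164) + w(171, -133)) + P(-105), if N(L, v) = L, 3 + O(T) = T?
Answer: 1799/2 ≈ 899.50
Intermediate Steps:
G(s) = 15
w(J, F) = 952 (w(J, F) = 7*136 = 952)
O(T) = -3 + T
P(E) = -105/2 (P(E) = (15*(-7))/2 = (½)*(-105) = -105/2)
(N(O(3), 164) + w(171, -133)) + P(-105) = ((-3 + 3) + 952) - 105/2 = (0 + 952) - 105/2 = 952 - 105/2 = 1799/2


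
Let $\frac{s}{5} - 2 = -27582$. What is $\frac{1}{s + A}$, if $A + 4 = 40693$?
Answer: $- \frac{1}{97211} \approx -1.0287 \cdot 10^{-5}$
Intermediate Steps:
$s = -137900$ ($s = 10 + 5 \left(-27582\right) = 10 - 137910 = -137900$)
$A = 40689$ ($A = -4 + 40693 = 40689$)
$\frac{1}{s + A} = \frac{1}{-137900 + 40689} = \frac{1}{-97211} = - \frac{1}{97211}$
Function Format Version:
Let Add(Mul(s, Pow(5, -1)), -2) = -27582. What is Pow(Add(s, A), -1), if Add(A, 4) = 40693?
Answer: Rational(-1, 97211) ≈ -1.0287e-5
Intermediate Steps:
s = -137900 (s = Add(10, Mul(5, -27582)) = Add(10, -137910) = -137900)
A = 40689 (A = Add(-4, 40693) = 40689)
Pow(Add(s, A), -1) = Pow(Add(-137900, 40689), -1) = Pow(-97211, -1) = Rational(-1, 97211)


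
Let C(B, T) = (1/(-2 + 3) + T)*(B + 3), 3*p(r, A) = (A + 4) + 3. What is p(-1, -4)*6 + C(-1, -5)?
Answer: -2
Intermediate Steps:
p(r, A) = 7/3 + A/3 (p(r, A) = ((A + 4) + 3)/3 = ((4 + A) + 3)/3 = (7 + A)/3 = 7/3 + A/3)
C(B, T) = (1 + T)*(3 + B) (C(B, T) = (1/1 + T)*(3 + B) = (1 + T)*(3 + B))
p(-1, -4)*6 + C(-1, -5) = (7/3 + (1/3)*(-4))*6 + (3 - 1 + 3*(-5) - 1*(-5)) = (7/3 - 4/3)*6 + (3 - 1 - 15 + 5) = 1*6 - 8 = 6 - 8 = -2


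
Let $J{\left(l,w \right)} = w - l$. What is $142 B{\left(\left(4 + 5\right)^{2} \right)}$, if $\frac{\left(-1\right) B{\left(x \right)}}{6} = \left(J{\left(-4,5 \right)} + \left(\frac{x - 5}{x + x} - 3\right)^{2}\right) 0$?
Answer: $0$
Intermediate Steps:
$B{\left(x \right)} = 0$ ($B{\left(x \right)} = - 6 \left(\left(5 - -4\right) + \left(\frac{x - 5}{x + x} - 3\right)^{2}\right) 0 = - 6 \left(\left(5 + 4\right) + \left(\frac{-5 + x}{2 x} - 3\right)^{2}\right) 0 = - 6 \left(9 + \left(\left(-5 + x\right) \frac{1}{2 x} - 3\right)^{2}\right) 0 = - 6 \left(9 + \left(\frac{-5 + x}{2 x} - 3\right)^{2}\right) 0 = - 6 \left(9 + \left(-3 + \frac{-5 + x}{2 x}\right)^{2}\right) 0 = \left(-6\right) 0 = 0$)
$142 B{\left(\left(4 + 5\right)^{2} \right)} = 142 \cdot 0 = 0$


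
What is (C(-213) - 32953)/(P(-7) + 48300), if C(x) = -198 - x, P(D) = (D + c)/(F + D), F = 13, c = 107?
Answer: -49407/72475 ≈ -0.68171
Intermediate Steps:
P(D) = (107 + D)/(13 + D) (P(D) = (D + 107)/(13 + D) = (107 + D)/(13 + D))
(C(-213) - 32953)/(P(-7) + 48300) = ((-198 - 1*(-213)) - 32953)/((107 - 7)/(13 - 7) + 48300) = ((-198 + 213) - 32953)/(100/6 + 48300) = (15 - 32953)/((⅙)*100 + 48300) = -32938/(50/3 + 48300) = -32938/144950/3 = -32938*3/144950 = -49407/72475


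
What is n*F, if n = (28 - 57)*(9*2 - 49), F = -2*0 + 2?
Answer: 1798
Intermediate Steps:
F = 2 (F = 0 + 2 = 2)
n = 899 (n = -29*(18 - 49) = -29*(-31) = 899)
n*F = 899*2 = 1798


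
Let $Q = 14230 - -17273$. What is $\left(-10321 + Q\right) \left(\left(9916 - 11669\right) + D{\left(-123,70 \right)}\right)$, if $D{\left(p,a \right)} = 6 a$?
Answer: $-28235606$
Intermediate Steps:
$Q = 31503$ ($Q = 14230 + 17273 = 31503$)
$\left(-10321 + Q\right) \left(\left(9916 - 11669\right) + D{\left(-123,70 \right)}\right) = \left(-10321 + 31503\right) \left(\left(9916 - 11669\right) + 6 \cdot 70\right) = 21182 \left(\left(9916 - 11669\right) + 420\right) = 21182 \left(-1753 + 420\right) = 21182 \left(-1333\right) = -28235606$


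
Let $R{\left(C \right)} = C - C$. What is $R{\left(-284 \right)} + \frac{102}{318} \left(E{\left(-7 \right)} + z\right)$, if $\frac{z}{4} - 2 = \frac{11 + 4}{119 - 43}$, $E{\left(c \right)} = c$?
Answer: $\frac{578}{1007} \approx 0.57398$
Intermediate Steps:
$z = \frac{167}{19}$ ($z = 8 + 4 \frac{11 + 4}{119 - 43} = 8 + 4 \cdot \frac{15}{76} = 8 + \frac{15}{19} = \frac{167}{19} \approx 8.7895$)
$R{\left(C \right)} = 0$
$R{\left(-284 \right)} + \frac{102}{318} \left(E{\left(-7 \right)} + z\right) = 0 + \frac{102}{318} \left(-7 + \frac{167}{19}\right) = 0 + 102 \cdot \frac{1}{318} \cdot \frac{34}{19} = 0 + \frac{17}{53} \cdot \frac{34}{19} = 0 + \frac{578}{1007} = \frac{578}{1007}$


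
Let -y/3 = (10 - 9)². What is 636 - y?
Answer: 639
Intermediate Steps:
y = -3 (y = -3*(10 - 9)² = -3*1² = -3*1 = -3)
636 - y = 636 - 1*(-3) = 636 + 3 = 639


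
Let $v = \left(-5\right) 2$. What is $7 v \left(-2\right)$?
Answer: $140$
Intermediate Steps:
$v = -10$
$7 v \left(-2\right) = 7 \left(-10\right) \left(-2\right) = \left(-70\right) \left(-2\right) = 140$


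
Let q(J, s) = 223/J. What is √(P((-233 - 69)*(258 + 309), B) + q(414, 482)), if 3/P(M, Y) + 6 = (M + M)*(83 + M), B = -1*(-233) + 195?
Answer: √244736688615443248618669/674058017613 ≈ 0.73393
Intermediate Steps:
B = 428 (B = 233 + 195 = 428)
P(M, Y) = 3/(-6 + 2*M*(83 + M)) (P(M, Y) = 3/(-6 + (M + M)*(83 + M)) = 3/(-6 + (2*M)*(83 + M)) = 3/(-6 + 2*M*(83 + M)))
√(P((-233 - 69)*(258 + 309), B) + q(414, 482)) = √(3/(2*(-3 + ((-233 - 69)*(258 + 309))² + 83*((-233 - 69)*(258 + 309)))) + 223/414) = √(3/(2*(-3 + (-302*567)² + 83*(-302*567))) + 223*(1/414)) = √(3/(2*(-3 + (-171234)² + 83*(-171234))) + 223/414) = √(3/(2*(-3 + 29321082756 - 14212422)) + 223/414) = √((3/2)/29306870331 + 223/414) = √((3/2)*(1/29306870331) + 223/414) = √(1/19537913554 + 223/414) = √(1089238680739/2022174052839) = √244736688615443248618669/674058017613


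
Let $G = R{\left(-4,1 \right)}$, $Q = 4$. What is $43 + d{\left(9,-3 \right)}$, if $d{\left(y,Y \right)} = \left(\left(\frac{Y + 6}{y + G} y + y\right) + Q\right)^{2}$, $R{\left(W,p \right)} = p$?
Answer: $\frac{28949}{100} \approx 289.49$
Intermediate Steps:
$G = 1$
$d{\left(y,Y \right)} = \left(4 + y + \frac{y \left(6 + Y\right)}{1 + y}\right)^{2}$ ($d{\left(y,Y \right)} = \left(\left(\frac{Y + 6}{y + 1} y + y\right) + 4\right)^{2} = \left(\left(\frac{6 + Y}{1 + y} y + y\right) + 4\right)^{2} = \left(\left(\frac{y \left(6 + Y\right)}{1 + y} + y\right) + 4\right)^{2} = \left(\left(y + \frac{y \left(6 + Y\right)}{1 + y}\right) + 4\right)^{2} = \left(4 + y + \frac{y \left(6 + Y\right)}{1 + y}\right)^{2}$)
$43 + d{\left(9,-3 \right)} = 43 + \frac{\left(4 + 9^{2} + 11 \cdot 9 - 27\right)^{2}}{\left(1 + 9\right)^{2}} = 43 + \frac{\left(4 + 81 + 99 - 27\right)^{2}}{100} = 43 + \frac{157^{2}}{100} = 43 + \frac{1}{100} \cdot 24649 = 43 + \frac{24649}{100} = \frac{28949}{100}$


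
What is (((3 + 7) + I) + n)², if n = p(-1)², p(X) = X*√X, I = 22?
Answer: 961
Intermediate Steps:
p(X) = X^(3/2)
n = -1 (n = ((-1)^(3/2))² = (-I)² = -1)
(((3 + 7) + I) + n)² = (((3 + 7) + 22) - 1)² = ((10 + 22) - 1)² = (32 - 1)² = 31² = 961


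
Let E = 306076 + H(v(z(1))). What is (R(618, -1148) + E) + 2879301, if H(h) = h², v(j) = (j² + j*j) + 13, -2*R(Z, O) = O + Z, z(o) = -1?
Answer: 3185867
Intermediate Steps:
R(Z, O) = -O/2 - Z/2 (R(Z, O) = -(O + Z)/2 = -O/2 - Z/2)
v(j) = 13 + 2*j² (v(j) = (j² + j²) + 13 = 2*j² + 13 = 13 + 2*j²)
E = 306301 (E = 306076 + (13 + 2*(-1)²)² = 306076 + (13 + 2*1)² = 306076 + (13 + 2)² = 306076 + 15² = 306076 + 225 = 306301)
(R(618, -1148) + E) + 2879301 = ((-½*(-1148) - ½*618) + 306301) + 2879301 = ((574 - 309) + 306301) + 2879301 = (265 + 306301) + 2879301 = 306566 + 2879301 = 3185867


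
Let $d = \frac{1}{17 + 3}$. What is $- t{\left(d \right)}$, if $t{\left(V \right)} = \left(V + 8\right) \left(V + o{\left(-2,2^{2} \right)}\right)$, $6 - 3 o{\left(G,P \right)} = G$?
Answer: $- \frac{26243}{1200} \approx -21.869$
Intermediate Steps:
$d = \frac{1}{20} \approx 0.05$
$o{\left(G,P \right)} = 2 - \frac{G}{3}$
$t{\left(V \right)} = \left(8 + V\right) \left(\frac{8}{3} + V\right)$ ($t{\left(V \right)} = \left(V + 8\right) \left(V + \left(2 - - \frac{2}{3}\right)\right) = \left(8 + V\right) \left(V + \left(2 + \frac{2}{3}\right)\right) = \left(8 + V\right) \left(V + \frac{8}{3}\right) = \left(8 + V\right) \left(\frac{8}{3} + V\right)$)
$- t{\left(d \right)} = - (\frac{64}{3} + \left(\frac{1}{20}\right)^{2} + \frac{32}{3} \cdot \frac{1}{20}) = - (\frac{64}{3} + \frac{1}{400} + \frac{8}{15}) = \left(-1\right) \frac{26243}{1200} = - \frac{26243}{1200}$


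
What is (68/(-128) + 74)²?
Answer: 5527201/1024 ≈ 5397.7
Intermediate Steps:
(68/(-128) + 74)² = (68*(-1/128) + 74)² = (-17/32 + 74)² = (2351/32)² = 5527201/1024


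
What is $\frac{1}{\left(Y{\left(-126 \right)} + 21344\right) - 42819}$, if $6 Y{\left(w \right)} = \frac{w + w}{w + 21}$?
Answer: $- \frac{5}{107373} \approx -4.6567 \cdot 10^{-5}$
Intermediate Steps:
$Y{\left(w \right)} = \frac{w}{3 \left(21 + w\right)}$ ($Y{\left(w \right)} = \frac{\left(w + w\right) \frac{1}{w + 21}}{6} = \frac{2 w \frac{1}{21 + w}}{6} = \frac{w}{3 \left(21 + w\right)}$)
$\frac{1}{\left(Y{\left(-126 \right)} + 21344\right) - 42819} = \frac{1}{\left(\frac{1}{3} \left(-126\right) \frac{1}{21 - 126} + 21344\right) - 42819} = \frac{1}{\left(\frac{1}{3} \left(-126\right) \frac{1}{-105} + 21344\right) - 42819} = \frac{1}{\left(\frac{1}{3} \left(-126\right) \left(- \frac{1}{105}\right) + 21344\right) - 42819} = \frac{1}{\left(\frac{2}{5} + 21344\right) - 42819} = \frac{1}{\frac{106722}{5} - 42819} = \frac{1}{- \frac{107373}{5}} = - \frac{5}{107373}$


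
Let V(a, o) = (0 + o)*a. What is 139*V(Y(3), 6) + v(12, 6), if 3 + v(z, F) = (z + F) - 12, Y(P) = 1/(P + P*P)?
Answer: 145/2 ≈ 72.500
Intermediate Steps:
Y(P) = 1/(P + P²)
V(a, o) = a*o (V(a, o) = o*a = a*o)
v(z, F) = -15 + F + z (v(z, F) = -3 + ((z + F) - 12) = -3 + ((F + z) - 12) = -3 + (-12 + F + z) = -15 + F + z)
139*V(Y(3), 6) + v(12, 6) = 139*((1/(3*(1 + 3)))*6) + (-15 + 6 + 12) = 139*(((⅓)/4)*6) + 3 = 139*(((⅓)*(¼))*6) + 3 = 139*((1/12)*6) + 3 = 139*(½) + 3 = 139/2 + 3 = 145/2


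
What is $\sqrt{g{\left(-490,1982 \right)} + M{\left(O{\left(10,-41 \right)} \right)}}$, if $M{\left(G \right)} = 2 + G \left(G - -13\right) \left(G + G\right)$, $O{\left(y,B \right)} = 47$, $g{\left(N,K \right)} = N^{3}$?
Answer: $i \sqrt{117383918} \approx 10834.0 i$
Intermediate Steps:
$M{\left(G \right)} = 2 + 2 G^{2} \left(13 + G\right)$ ($M{\left(G \right)} = 2 + G \left(G + \left(-2 + 15\right)\right) 2 G = 2 + G \left(G + 13\right) 2 G = 2 + G \left(13 + G\right) 2 G = 2 + G 2 G \left(13 + G\right) = 2 + 2 G^{2} \left(13 + G\right)$)
$\sqrt{g{\left(-490,1982 \right)} + M{\left(O{\left(10,-41 \right)} \right)}} = \sqrt{\left(-490\right)^{3} + \left(2 + 2 \cdot 47^{3} + 26 \cdot 47^{2}\right)} = \sqrt{-117649000 + \left(2 + 2 \cdot 103823 + 26 \cdot 2209\right)} = \sqrt{-117649000 + \left(2 + 207646 + 57434\right)} = \sqrt{-117649000 + 265082} = \sqrt{-117383918} = i \sqrt{117383918}$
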